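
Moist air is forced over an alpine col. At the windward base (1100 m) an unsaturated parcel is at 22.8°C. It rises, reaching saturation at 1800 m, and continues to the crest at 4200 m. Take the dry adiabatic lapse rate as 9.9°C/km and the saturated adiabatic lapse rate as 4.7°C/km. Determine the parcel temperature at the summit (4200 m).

From 1100 m to 1800 m (dry): cools by 9.9 × 0.7 = 6.93°C, giving 15.87°C.
From 1800 m to 4200 m (saturated): cools by 4.7 × 2.4 = 11.28°C, giving 4.59°C.

4.59°C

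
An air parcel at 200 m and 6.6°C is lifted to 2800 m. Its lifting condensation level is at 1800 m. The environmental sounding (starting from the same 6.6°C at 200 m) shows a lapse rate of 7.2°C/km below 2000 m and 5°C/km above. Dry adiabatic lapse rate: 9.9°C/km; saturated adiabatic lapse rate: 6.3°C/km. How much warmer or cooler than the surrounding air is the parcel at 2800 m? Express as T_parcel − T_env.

-5.18°C (parcel cooler than environment)

Parcel:
  200 → 1800 m (dry, 9.9°C/km): ΔT = -9.9 × 1.6 = -15.84°C → T = -9.24°C
  1800 → 2800 m (saturated, 6.3°C/km): ΔT = -6.3 × 1 = -6.3°C → T = -15.54°C
Environment:
  200 → 2000 m (environment, lower layer, 7.2°C/km): ΔT = -7.2 × 1.8 = -12.96°C → T = -6.36°C
  2000 → 2800 m (environment, upper layer, 5°C/km): ΔT = -5 × 0.8 = -4°C → T = -10.36°C
T_parcel − T_env = -15.54 − (-10.36) = -5.18°C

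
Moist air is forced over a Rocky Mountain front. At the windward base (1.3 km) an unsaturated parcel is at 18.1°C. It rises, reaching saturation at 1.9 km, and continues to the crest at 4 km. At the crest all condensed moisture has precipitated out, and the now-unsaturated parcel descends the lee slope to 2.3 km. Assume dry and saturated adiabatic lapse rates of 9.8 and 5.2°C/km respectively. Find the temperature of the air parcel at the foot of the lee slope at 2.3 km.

17.96°C

1300–1900 m, dry: Δz = 0.6 km ⇒ ΔT = -5.88°C; T = 12.22°C
1900–4000 m, saturated: Δz = 2.1 km ⇒ ΔT = -10.92°C; T = 1.3°C
4000–2300 m, dry descent: Δz = 1.7 km ⇒ ΔT = +16.66°C; T = 17.96°C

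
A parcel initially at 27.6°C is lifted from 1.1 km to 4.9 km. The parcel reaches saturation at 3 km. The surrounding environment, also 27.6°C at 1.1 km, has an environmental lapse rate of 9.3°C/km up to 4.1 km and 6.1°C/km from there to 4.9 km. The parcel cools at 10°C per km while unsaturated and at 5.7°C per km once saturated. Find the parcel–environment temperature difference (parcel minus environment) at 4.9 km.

Parcel:
  1100 → 3000 m (dry, 10°C/km): ΔT = -10 × 1.9 = -19°C → T = 8.6°C
  3000 → 4900 m (saturated, 5.7°C/km): ΔT = -5.7 × 1.9 = -10.83°C → T = -2.23°C
Environment:
  1100 → 4100 m (environment, lower layer, 9.3°C/km): ΔT = -9.3 × 3 = -27.9°C → T = -0.3°C
  4100 → 4900 m (environment, upper layer, 6.1°C/km): ΔT = -6.1 × 0.8 = -4.88°C → T = -5.18°C
T_parcel − T_env = -2.23 − (-5.18) = +2.95°C

+2.95°C (parcel warmer than environment)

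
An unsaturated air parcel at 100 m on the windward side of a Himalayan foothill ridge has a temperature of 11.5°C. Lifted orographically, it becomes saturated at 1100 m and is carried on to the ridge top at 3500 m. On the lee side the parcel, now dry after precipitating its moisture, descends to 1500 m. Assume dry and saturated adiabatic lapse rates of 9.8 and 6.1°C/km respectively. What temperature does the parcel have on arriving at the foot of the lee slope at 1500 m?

6.66°C

100–1100 m, dry: Δz = 1 km ⇒ ΔT = -9.8°C; T = 1.7°C
1100–3500 m, saturated: Δz = 2.4 km ⇒ ΔT = -14.64°C; T = -12.94°C
3500–1500 m, dry descent: Δz = 2 km ⇒ ΔT = +19.6°C; T = 6.66°C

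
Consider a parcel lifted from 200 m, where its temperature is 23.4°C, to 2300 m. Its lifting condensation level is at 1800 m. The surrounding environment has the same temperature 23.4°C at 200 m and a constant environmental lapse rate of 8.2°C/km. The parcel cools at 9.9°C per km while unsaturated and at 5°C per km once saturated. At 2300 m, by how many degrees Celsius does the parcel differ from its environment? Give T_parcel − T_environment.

-1.12°C (parcel cooler than environment)

Parcel:
  200 → 1800 m (dry, 9.9°C/km): ΔT = -9.9 × 1.6 = -15.84°C → T = 7.56°C
  1800 → 2300 m (saturated, 5°C/km): ΔT = -5 × 0.5 = -2.5°C → T = 5.06°C
Environment:
  200 → 2300 m (environment, 8.2°C/km): ΔT = -8.2 × 2.1 = -17.22°C → T = 6.18°C
T_parcel − T_env = 5.06 − 6.18 = -1.12°C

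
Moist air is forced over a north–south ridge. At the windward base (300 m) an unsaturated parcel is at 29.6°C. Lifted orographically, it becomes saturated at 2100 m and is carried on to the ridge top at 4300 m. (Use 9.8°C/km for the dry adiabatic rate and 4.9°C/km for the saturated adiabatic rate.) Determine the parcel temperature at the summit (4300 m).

Dry to 2100 m: -9.8 × 1.8 km = -17.64°C, so T = 11.96°C.
Saturated to 4300 m: -4.9 × 2.2 km = -10.78°C, so T = 1.18°C.

1.18°C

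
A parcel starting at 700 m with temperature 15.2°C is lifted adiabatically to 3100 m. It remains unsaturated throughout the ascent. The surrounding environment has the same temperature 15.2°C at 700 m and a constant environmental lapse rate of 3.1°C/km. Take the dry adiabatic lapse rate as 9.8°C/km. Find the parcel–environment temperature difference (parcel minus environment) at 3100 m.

-16.08°C (parcel cooler than environment)

Parcel:
  Dry to 3100 m: -9.8 × 2.4 km = -23.52°C, so T = -8.32°C.
Environment:
  Environment to 3100 m: -3.1 × 2.4 km = -7.44°C, so T = 7.76°C.
T_parcel − T_env = -8.32 − 7.76 = -16.08°C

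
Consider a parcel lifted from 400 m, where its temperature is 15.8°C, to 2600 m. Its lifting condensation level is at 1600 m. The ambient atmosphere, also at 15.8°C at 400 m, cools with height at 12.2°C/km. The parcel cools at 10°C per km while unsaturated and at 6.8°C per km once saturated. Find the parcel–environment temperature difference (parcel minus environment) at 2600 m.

+8.04°C (parcel warmer than environment)

Parcel:
  400 → 1600 m (dry, 10°C/km): ΔT = -10 × 1.2 = -12°C → T = 3.8°C
  1600 → 2600 m (saturated, 6.8°C/km): ΔT = -6.8 × 1 = -6.8°C → T = -3°C
Environment:
  400 → 2600 m (environment, 12.2°C/km): ΔT = -12.2 × 2.2 = -26.84°C → T = -11.04°C
T_parcel − T_env = -3 − (-11.04) = +8.04°C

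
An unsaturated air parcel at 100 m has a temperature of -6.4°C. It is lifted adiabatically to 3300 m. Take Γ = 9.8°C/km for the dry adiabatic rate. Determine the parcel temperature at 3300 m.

100–3300 m, dry adiabatic: Δz = 3.2 km ⇒ ΔT = -31.36°C; T = -37.76°C

-37.76°C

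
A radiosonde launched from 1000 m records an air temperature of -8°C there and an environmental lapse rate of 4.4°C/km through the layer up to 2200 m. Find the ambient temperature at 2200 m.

-13.28°C

Environmental to 2200 m: -4.4 × 1.2 km = -5.28°C, so T = -13.28°C.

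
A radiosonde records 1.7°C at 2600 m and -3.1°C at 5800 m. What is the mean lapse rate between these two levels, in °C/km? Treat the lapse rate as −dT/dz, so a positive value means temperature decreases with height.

1.5°C/km

Γ = −ΔT/Δz = (1.7 − (-3.1)) / (5800 − 2600) m
  = 4.8°C / 3.2 km = 1.5°C/km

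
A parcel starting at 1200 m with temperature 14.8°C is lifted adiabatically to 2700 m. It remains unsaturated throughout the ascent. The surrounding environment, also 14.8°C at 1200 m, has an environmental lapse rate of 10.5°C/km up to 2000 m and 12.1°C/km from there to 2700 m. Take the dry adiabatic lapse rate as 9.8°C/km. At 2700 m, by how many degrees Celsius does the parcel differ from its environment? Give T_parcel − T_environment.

+2.17°C (parcel warmer than environment)

Parcel:
  From 1200 m to 2700 m (dry): cools by 9.8 × 1.5 = 14.7°C, giving 0.1°C.
Environment:
  From 1200 m to 2000 m (environment, lower layer): cools by 10.5 × 0.8 = 8.4°C, giving 6.4°C.
  From 2000 m to 2700 m (environment, upper layer): cools by 12.1 × 0.7 = 8.47°C, giving -2.07°C.
T_parcel − T_env = 0.1 − (-2.07) = +2.17°C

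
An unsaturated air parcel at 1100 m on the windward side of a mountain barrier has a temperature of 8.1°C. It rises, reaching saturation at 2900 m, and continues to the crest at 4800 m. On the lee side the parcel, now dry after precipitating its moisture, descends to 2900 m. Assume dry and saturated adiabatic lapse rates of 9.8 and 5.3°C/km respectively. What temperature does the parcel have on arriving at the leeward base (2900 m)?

-0.99°C

1100 → 2900 m (dry, 9.8°C/km): ΔT = -9.8 × 1.8 = -17.64°C → T = -9.54°C
2900 → 4800 m (saturated, 5.3°C/km): ΔT = -5.3 × 1.9 = -10.07°C → T = -19.61°C
4800 → 2900 m (dry descent, 9.8°C/km): ΔT = +9.8 × 1.9 = +18.62°C → T = -0.99°C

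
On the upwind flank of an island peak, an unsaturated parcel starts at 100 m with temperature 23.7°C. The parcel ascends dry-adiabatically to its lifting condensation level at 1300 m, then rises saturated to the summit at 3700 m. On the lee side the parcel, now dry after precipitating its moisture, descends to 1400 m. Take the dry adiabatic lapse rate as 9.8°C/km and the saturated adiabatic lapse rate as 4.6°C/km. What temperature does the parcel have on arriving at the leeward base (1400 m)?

23.44°C

From 100 m to 1300 m (dry): cools by 9.8 × 1.2 = 11.76°C, giving 11.94°C.
From 1300 m to 3700 m (saturated): cools by 4.6 × 2.4 = 11.04°C, giving 0.9°C.
From 3700 m to 1400 m (dry descent): warms by 9.8 × 2.3 = 22.54°C, giving 23.44°C.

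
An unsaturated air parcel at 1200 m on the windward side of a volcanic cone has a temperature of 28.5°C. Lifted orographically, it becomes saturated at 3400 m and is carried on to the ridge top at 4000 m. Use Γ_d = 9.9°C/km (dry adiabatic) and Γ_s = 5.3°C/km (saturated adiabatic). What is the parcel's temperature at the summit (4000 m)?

3.54°C

Dry to 3400 m: -9.9 × 2.2 km = -21.78°C, so T = 6.72°C.
Saturated to 4000 m: -5.3 × 0.6 km = -3.18°C, so T = 3.54°C.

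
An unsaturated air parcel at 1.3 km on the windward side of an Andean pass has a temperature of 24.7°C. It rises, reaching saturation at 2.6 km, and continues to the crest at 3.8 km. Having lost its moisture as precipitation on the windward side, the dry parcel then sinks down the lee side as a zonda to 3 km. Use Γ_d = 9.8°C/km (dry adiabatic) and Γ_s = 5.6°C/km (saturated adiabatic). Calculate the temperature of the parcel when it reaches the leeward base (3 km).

1300 → 2600 m (dry, 9.8°C/km): ΔT = -9.8 × 1.3 = -12.74°C → T = 11.96°C
2600 → 3800 m (saturated, 5.6°C/km): ΔT = -5.6 × 1.2 = -6.72°C → T = 5.24°C
3800 → 3000 m (dry descent, 9.8°C/km): ΔT = +9.8 × 0.8 = +7.84°C → T = 13.08°C

13.08°C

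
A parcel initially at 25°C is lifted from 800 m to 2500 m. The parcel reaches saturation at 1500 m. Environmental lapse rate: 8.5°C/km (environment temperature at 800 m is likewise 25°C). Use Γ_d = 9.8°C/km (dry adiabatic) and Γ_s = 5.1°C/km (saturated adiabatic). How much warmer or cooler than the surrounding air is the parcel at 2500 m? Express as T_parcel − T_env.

+2.49°C (parcel warmer than environment)

Parcel:
  From 800 m to 1500 m (dry): cools by 9.8 × 0.7 = 6.86°C, giving 18.14°C.
  From 1500 m to 2500 m (saturated): cools by 5.1 × 1 = 5.1°C, giving 13.04°C.
Environment:
  From 800 m to 2500 m (environment): cools by 8.5 × 1.7 = 14.45°C, giving 10.55°C.
T_parcel − T_env = 13.04 − 10.55 = +2.49°C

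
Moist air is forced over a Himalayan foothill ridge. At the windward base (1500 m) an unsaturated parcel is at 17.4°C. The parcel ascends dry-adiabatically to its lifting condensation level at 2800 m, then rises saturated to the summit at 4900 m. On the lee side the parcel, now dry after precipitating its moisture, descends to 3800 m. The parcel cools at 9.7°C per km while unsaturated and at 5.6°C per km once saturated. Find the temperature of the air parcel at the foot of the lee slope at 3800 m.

3.7°C

1500 → 2800 m (dry, 9.7°C/km): ΔT = -9.7 × 1.3 = -12.61°C → T = 4.79°C
2800 → 4900 m (saturated, 5.6°C/km): ΔT = -5.6 × 2.1 = -11.76°C → T = -6.97°C
4900 → 3800 m (dry descent, 9.7°C/km): ΔT = +9.7 × 1.1 = +10.67°C → T = 3.7°C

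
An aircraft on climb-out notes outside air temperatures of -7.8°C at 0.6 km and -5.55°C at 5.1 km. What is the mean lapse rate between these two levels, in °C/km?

-0.5°C/km

Γ = −ΔT/Δz = (-7.8 − (-5.55)) / (5100 − 600) m
  = -2.25°C / 4.5 km = -0.5°C/km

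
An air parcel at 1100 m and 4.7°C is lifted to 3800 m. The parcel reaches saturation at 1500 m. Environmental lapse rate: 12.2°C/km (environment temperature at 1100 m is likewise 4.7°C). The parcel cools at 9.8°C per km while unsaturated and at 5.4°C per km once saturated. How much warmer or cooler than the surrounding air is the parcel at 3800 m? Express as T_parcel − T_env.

Parcel:
  1100–1500 m, dry: Δz = 0.4 km ⇒ ΔT = -3.92°C; T = 0.78°C
  1500–3800 m, saturated: Δz = 2.3 km ⇒ ΔT = -12.42°C; T = -11.64°C
Environment:
  1100–3800 m, environment: Δz = 2.7 km ⇒ ΔT = -32.94°C; T = -28.24°C
T_parcel − T_env = -11.64 − (-28.24) = +16.6°C

+16.6°C (parcel warmer than environment)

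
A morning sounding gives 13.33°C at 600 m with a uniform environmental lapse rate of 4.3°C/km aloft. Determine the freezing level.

Height above start = (13.33 − 0) / 4.3 = 3.1 km
Altitude = 600 m + 3100 m = 3700 m

3700 m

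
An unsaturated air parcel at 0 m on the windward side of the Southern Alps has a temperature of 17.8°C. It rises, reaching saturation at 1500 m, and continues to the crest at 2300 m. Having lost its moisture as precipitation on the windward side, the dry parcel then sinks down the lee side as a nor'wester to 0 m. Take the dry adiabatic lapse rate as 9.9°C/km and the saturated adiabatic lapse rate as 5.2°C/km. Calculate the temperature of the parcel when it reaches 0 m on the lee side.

Dry to 1500 m: -9.9 × 1.5 km = -14.85°C, so T = 2.95°C.
Saturated to 2300 m: -5.2 × 0.8 km = -4.16°C, so T = -1.21°C.
Dry descent to 0 m: +9.9 × 2.3 km = +22.77°C, so T = 21.56°C.

21.56°C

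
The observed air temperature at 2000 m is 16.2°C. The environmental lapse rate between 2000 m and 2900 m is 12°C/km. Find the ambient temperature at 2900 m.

5.4°C

2000 → 2900 m (environmental, 12°C/km): ΔT = -12 × 0.9 = -10.8°C → T = 5.4°C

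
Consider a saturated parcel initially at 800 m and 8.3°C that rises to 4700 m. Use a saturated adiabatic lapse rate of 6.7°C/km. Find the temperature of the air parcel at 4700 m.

From 800 m to 4700 m (saturated adiabatic): cools by 6.7 × 3.9 = 26.13°C, giving -17.83°C.

-17.83°C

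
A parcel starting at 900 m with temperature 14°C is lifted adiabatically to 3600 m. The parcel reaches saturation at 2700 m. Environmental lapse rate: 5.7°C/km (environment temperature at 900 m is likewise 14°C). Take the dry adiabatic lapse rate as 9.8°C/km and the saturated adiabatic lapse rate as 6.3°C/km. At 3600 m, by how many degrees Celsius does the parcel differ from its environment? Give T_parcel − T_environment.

-7.92°C (parcel cooler than environment)

Parcel:
  From 900 m to 2700 m (dry): cools by 9.8 × 1.8 = 17.64°C, giving -3.64°C.
  From 2700 m to 3600 m (saturated): cools by 6.3 × 0.9 = 5.67°C, giving -9.31°C.
Environment:
  From 900 m to 3600 m (environment): cools by 5.7 × 2.7 = 15.39°C, giving -1.39°C.
T_parcel − T_env = -9.31 − (-1.39) = -7.92°C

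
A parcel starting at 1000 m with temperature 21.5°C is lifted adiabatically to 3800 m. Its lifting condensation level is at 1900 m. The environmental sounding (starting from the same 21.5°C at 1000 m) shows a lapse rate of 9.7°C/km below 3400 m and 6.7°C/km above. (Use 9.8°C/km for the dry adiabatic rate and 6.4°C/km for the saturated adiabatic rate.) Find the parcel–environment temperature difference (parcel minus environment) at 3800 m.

+4.98°C (parcel warmer than environment)

Parcel:
  1000 → 1900 m (dry, 9.8°C/km): ΔT = -9.8 × 0.9 = -8.82°C → T = 12.68°C
  1900 → 3800 m (saturated, 6.4°C/km): ΔT = -6.4 × 1.9 = -12.16°C → T = 0.52°C
Environment:
  1000 → 3400 m (environment, lower layer, 9.7°C/km): ΔT = -9.7 × 2.4 = -23.28°C → T = -1.78°C
  3400 → 3800 m (environment, upper layer, 6.7°C/km): ΔT = -6.7 × 0.4 = -2.68°C → T = -4.46°C
T_parcel − T_env = 0.52 − (-4.46) = +4.98°C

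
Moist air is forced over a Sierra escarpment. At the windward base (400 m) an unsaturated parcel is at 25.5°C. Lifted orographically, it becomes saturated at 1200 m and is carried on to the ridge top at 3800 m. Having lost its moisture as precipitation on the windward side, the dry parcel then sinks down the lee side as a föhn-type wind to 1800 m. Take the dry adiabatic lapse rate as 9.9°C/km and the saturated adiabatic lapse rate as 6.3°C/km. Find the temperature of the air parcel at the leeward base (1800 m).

21°C

400 → 1200 m (dry, 9.9°C/km): ΔT = -9.9 × 0.8 = -7.92°C → T = 17.58°C
1200 → 3800 m (saturated, 6.3°C/km): ΔT = -6.3 × 2.6 = -16.38°C → T = 1.2°C
3800 → 1800 m (dry descent, 9.9°C/km): ΔT = +9.9 × 2 = +19.8°C → T = 21°C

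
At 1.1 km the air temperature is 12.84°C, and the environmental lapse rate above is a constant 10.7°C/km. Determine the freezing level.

Height above start = (12.84 − 0) / 10.7 = 1.2 km
Altitude = 1100 m + 1200 m = 2300 m

2.3 km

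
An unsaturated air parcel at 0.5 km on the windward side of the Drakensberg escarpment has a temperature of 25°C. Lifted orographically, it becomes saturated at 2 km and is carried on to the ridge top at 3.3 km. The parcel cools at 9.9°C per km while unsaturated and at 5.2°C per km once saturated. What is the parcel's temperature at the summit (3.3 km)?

3.39°C

500–2000 m, dry: Δz = 1.5 km ⇒ ΔT = -14.85°C; T = 10.15°C
2000–3300 m, saturated: Δz = 1.3 km ⇒ ΔT = -6.76°C; T = 3.39°C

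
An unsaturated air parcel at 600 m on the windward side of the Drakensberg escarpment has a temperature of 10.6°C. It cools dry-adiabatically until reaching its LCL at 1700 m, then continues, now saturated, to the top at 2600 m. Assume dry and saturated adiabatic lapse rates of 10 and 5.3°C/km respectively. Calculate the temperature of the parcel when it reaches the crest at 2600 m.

-5.17°C

From 600 m to 1700 m (dry): cools by 10 × 1.1 = 11°C, giving -0.4°C.
From 1700 m to 2600 m (saturated): cools by 5.3 × 0.9 = 4.77°C, giving -5.17°C.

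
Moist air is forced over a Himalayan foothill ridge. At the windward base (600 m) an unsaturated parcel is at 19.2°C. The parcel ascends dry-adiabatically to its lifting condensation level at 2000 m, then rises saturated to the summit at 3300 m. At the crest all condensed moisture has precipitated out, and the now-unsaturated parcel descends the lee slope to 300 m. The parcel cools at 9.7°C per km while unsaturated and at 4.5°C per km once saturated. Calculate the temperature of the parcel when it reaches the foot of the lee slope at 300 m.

Dry to 2000 m: -9.7 × 1.4 km = -13.58°C, so T = 5.62°C.
Saturated to 3300 m: -4.5 × 1.3 km = -5.85°C, so T = -0.23°C.
Dry descent to 300 m: +9.7 × 3 km = +29.1°C, so T = 28.87°C.

28.87°C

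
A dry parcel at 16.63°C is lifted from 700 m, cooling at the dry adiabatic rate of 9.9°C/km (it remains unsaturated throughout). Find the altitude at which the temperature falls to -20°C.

Height above start = (16.63 − (-20)) / 9.9 = 3.7 km
Altitude = 700 m + 3700 m = 4400 m

4400 m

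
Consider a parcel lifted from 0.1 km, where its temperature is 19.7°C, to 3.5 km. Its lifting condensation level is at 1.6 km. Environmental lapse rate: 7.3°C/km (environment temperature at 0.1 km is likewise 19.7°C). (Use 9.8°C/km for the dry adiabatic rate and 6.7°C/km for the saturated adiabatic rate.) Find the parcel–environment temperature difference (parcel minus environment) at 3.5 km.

-2.61°C (parcel cooler than environment)

Parcel:
  100 → 1600 m (dry, 9.8°C/km): ΔT = -9.8 × 1.5 = -14.7°C → T = 5°C
  1600 → 3500 m (saturated, 6.7°C/km): ΔT = -6.7 × 1.9 = -12.73°C → T = -7.73°C
Environment:
  100 → 3500 m (environment, 7.3°C/km): ΔT = -7.3 × 3.4 = -24.82°C → T = -5.12°C
T_parcel − T_env = -7.73 − (-5.12) = -2.61°C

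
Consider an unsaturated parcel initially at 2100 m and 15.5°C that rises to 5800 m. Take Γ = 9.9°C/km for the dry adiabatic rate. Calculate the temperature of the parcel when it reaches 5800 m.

-21.13°C

2100–5800 m, dry adiabatic: Δz = 3.7 km ⇒ ΔT = -36.63°C; T = -21.13°C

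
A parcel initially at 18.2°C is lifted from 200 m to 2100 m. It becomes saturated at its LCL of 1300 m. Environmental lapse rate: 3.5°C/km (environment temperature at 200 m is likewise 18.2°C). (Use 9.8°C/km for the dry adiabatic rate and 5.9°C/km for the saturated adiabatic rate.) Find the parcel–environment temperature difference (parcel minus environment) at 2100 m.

Parcel:
  From 200 m to 1300 m (dry): cools by 9.8 × 1.1 = 10.78°C, giving 7.42°C.
  From 1300 m to 2100 m (saturated): cools by 5.9 × 0.8 = 4.72°C, giving 2.7°C.
Environment:
  From 200 m to 2100 m (environment): cools by 3.5 × 1.9 = 6.65°C, giving 11.55°C.
T_parcel − T_env = 2.7 − 11.55 = -8.85°C

-8.85°C (parcel cooler than environment)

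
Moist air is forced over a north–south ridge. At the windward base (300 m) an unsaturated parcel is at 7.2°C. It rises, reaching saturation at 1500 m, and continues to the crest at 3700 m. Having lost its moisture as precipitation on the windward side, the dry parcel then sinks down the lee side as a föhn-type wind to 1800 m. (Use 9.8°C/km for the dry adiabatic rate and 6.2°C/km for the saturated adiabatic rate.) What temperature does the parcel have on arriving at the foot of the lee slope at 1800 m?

0.42°C

300–1500 m, dry: Δz = 1.2 km ⇒ ΔT = -11.76°C; T = -4.56°C
1500–3700 m, saturated: Δz = 2.2 km ⇒ ΔT = -13.64°C; T = -18.2°C
3700–1800 m, dry descent: Δz = 1.9 km ⇒ ΔT = +18.62°C; T = 0.42°C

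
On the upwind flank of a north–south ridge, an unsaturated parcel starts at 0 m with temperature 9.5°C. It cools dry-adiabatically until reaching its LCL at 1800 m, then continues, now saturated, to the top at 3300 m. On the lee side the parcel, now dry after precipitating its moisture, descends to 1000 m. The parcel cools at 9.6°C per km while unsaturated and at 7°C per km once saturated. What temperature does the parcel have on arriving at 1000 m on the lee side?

0–1800 m, dry: Δz = 1.8 km ⇒ ΔT = -17.28°C; T = -7.78°C
1800–3300 m, saturated: Δz = 1.5 km ⇒ ΔT = -10.5°C; T = -18.28°C
3300–1000 m, dry descent: Δz = 2.3 km ⇒ ΔT = +22.08°C; T = 3.8°C

3.8°C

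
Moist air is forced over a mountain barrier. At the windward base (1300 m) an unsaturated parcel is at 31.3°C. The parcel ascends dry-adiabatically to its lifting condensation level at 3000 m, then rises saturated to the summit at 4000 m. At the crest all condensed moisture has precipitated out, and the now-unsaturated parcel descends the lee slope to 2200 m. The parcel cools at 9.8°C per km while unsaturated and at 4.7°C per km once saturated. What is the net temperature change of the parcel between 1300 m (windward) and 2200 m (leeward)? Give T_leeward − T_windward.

-3.72°C

1300–3000 m, dry: Δz = 1.7 km ⇒ ΔT = -16.66°C; T = 14.64°C
3000–4000 m, saturated: Δz = 1 km ⇒ ΔT = -4.7°C; T = 9.94°C
4000–2200 m, dry descent: Δz = 1.8 km ⇒ ΔT = +17.64°C; T = 27.58°C
Net change vs windward start: 27.58 − 31.3 = -3.72°C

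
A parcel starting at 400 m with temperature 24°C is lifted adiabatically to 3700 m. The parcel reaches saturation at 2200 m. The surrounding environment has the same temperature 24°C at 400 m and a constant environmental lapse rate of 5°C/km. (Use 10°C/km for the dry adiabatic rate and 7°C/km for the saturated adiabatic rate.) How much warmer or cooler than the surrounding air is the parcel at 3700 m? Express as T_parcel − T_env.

Parcel:
  400 → 2200 m (dry, 10°C/km): ΔT = -10 × 1.8 = -18°C → T = 6°C
  2200 → 3700 m (saturated, 7°C/km): ΔT = -7 × 1.5 = -10.5°C → T = -4.5°C
Environment:
  400 → 3700 m (environment, 5°C/km): ΔT = -5 × 3.3 = -16.5°C → T = 7.5°C
T_parcel − T_env = -4.5 − 7.5 = -12°C

-12°C (parcel cooler than environment)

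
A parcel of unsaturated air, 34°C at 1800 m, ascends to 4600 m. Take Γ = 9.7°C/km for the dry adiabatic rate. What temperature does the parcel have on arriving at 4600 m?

1800–4600 m, dry adiabatic: Δz = 2.8 km ⇒ ΔT = -27.16°C; T = 6.84°C

6.84°C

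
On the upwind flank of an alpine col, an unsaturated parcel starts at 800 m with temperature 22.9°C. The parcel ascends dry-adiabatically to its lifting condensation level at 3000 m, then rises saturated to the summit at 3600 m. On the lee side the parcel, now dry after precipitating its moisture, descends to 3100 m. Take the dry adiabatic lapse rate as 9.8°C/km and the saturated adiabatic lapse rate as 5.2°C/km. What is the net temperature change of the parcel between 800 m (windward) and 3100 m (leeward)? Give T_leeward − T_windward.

800–3000 m, dry: Δz = 2.2 km ⇒ ΔT = -21.56°C; T = 1.34°C
3000–3600 m, saturated: Δz = 0.6 km ⇒ ΔT = -3.12°C; T = -1.78°C
3600–3100 m, dry descent: Δz = 0.5 km ⇒ ΔT = +4.9°C; T = 3.12°C
Net change vs windward start: 3.12 − 22.9 = -19.78°C

-19.78°C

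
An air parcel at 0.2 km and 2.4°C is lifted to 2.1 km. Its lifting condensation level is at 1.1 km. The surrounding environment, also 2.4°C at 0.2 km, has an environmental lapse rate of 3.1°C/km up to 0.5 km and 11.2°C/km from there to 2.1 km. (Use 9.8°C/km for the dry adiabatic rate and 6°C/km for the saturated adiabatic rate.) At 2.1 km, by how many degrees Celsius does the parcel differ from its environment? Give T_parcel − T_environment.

Parcel:
  200–1100 m, dry: Δz = 0.9 km ⇒ ΔT = -8.82°C; T = -6.42°C
  1100–2100 m, saturated: Δz = 1 km ⇒ ΔT = -6°C; T = -12.42°C
Environment:
  200–500 m, environment, lower layer: Δz = 0.3 km ⇒ ΔT = -0.93°C; T = 1.47°C
  500–2100 m, environment, upper layer: Δz = 1.6 km ⇒ ΔT = -17.92°C; T = -16.45°C
T_parcel − T_env = -12.42 − (-16.45) = +4.03°C

+4.03°C (parcel warmer than environment)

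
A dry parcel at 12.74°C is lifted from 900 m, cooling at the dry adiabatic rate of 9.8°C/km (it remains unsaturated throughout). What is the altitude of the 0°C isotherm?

2200 m

Height above start = (12.74 − 0) / 9.8 = 1.3 km
Altitude = 900 m + 1300 m = 2200 m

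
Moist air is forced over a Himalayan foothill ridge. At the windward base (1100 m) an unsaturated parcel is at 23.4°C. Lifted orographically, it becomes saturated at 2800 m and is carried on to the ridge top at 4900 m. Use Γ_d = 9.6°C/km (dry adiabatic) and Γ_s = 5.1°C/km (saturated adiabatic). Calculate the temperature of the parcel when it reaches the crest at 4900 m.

-3.63°C

1100 → 2800 m (dry, 9.6°C/km): ΔT = -9.6 × 1.7 = -16.32°C → T = 7.08°C
2800 → 4900 m (saturated, 5.1°C/km): ΔT = -5.1 × 2.1 = -10.71°C → T = -3.63°C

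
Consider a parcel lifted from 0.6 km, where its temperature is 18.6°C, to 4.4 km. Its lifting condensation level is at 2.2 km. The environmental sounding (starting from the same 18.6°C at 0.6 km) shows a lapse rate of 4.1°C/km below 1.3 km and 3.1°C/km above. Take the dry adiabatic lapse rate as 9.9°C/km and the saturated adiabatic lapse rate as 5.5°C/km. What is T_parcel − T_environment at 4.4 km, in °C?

-15.46°C (parcel cooler than environment)

Parcel:
  From 600 m to 2200 m (dry): cools by 9.9 × 1.6 = 15.84°C, giving 2.76°C.
  From 2200 m to 4400 m (saturated): cools by 5.5 × 2.2 = 12.1°C, giving -9.34°C.
Environment:
  From 600 m to 1300 m (environment, lower layer): cools by 4.1 × 0.7 = 2.87°C, giving 15.73°C.
  From 1300 m to 4400 m (environment, upper layer): cools by 3.1 × 3.1 = 9.61°C, giving 6.12°C.
T_parcel − T_env = -9.34 − 6.12 = -15.46°C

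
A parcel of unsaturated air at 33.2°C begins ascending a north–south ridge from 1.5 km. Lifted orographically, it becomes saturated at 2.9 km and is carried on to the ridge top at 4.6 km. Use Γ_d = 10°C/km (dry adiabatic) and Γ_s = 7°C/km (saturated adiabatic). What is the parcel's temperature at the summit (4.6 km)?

7.3°C

Dry to 2900 m: -10 × 1.4 km = -14°C, so T = 19.2°C.
Saturated to 4600 m: -7 × 1.7 km = -11.9°C, so T = 7.3°C.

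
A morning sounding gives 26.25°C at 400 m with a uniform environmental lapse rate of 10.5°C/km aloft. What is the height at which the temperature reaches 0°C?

2900 m

Height above start = (26.25 − 0) / 10.5 = 2.5 km
Altitude = 400 m + 2500 m = 2900 m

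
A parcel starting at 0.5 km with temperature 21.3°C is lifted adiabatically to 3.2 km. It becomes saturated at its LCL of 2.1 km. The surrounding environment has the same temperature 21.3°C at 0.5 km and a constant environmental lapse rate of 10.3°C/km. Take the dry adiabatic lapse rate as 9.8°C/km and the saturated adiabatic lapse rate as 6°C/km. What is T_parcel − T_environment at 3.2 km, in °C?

+5.53°C (parcel warmer than environment)

Parcel:
  500 → 2100 m (dry, 9.8°C/km): ΔT = -9.8 × 1.6 = -15.68°C → T = 5.62°C
  2100 → 3200 m (saturated, 6°C/km): ΔT = -6 × 1.1 = -6.6°C → T = -0.98°C
Environment:
  500 → 3200 m (environment, 10.3°C/km): ΔT = -10.3 × 2.7 = -27.81°C → T = -6.51°C
T_parcel − T_env = -0.98 − (-6.51) = +5.53°C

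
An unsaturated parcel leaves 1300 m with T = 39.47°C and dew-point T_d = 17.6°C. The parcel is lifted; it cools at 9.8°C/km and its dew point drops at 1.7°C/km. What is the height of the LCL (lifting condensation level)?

4000 m

T and T_d converge at 9.8 − 1.7 = 8.1°C per km
Height above start = (39.47 − 17.6) / 8.1 = 2.7 km
LCL altitude = 1300 m + 2700 m = 4000 m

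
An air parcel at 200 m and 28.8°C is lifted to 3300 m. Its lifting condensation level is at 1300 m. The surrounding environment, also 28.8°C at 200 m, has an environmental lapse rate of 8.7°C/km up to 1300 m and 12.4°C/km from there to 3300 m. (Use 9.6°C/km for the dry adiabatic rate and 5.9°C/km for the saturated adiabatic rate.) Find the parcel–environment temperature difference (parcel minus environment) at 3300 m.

Parcel:
  200–1300 m, dry: Δz = 1.1 km ⇒ ΔT = -10.56°C; T = 18.24°C
  1300–3300 m, saturated: Δz = 2 km ⇒ ΔT = -11.8°C; T = 6.44°C
Environment:
  200–1300 m, environment, lower layer: Δz = 1.1 km ⇒ ΔT = -9.57°C; T = 19.23°C
  1300–3300 m, environment, upper layer: Δz = 2 km ⇒ ΔT = -24.8°C; T = -5.57°C
T_parcel − T_env = 6.44 − (-5.57) = +12.01°C

+12.01°C (parcel warmer than environment)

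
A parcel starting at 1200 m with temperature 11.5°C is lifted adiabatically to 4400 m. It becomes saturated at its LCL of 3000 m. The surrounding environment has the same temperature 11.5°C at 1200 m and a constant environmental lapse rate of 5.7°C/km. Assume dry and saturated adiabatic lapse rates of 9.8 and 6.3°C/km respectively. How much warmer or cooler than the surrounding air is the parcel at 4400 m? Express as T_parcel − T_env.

Parcel:
  Dry to 3000 m: -9.8 × 1.8 km = -17.64°C, so T = -6.14°C.
  Saturated to 4400 m: -6.3 × 1.4 km = -8.82°C, so T = -14.96°C.
Environment:
  Environment to 4400 m: -5.7 × 3.2 km = -18.24°C, so T = -6.74°C.
T_parcel − T_env = -14.96 − (-6.74) = -8.22°C

-8.22°C (parcel cooler than environment)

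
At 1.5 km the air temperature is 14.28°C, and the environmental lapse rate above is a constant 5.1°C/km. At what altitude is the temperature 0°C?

Height above start = (14.28 − 0) / 5.1 = 2.8 km
Altitude = 1500 m + 2800 m = 4300 m

4.3 km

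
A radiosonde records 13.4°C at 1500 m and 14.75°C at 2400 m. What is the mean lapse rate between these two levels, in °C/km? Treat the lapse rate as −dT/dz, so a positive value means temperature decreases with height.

Γ = −ΔT/Δz = (13.4 − 14.75) / (2400 − 1500) m
  = -1.35°C / 0.9 km = -1.5°C/km

-1.5°C/km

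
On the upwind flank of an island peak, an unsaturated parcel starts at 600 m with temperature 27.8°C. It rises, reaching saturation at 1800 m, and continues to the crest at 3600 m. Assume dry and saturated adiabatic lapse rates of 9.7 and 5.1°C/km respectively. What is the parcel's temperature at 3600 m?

6.98°C

Dry to 1800 m: -9.7 × 1.2 km = -11.64°C, so T = 16.16°C.
Saturated to 3600 m: -5.1 × 1.8 km = -9.18°C, so T = 6.98°C.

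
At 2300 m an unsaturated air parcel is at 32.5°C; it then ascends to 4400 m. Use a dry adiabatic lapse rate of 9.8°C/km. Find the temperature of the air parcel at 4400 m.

11.92°C

Dry adiabatic to 4400 m: -9.8 × 2.1 km = -20.58°C, so T = 11.92°C.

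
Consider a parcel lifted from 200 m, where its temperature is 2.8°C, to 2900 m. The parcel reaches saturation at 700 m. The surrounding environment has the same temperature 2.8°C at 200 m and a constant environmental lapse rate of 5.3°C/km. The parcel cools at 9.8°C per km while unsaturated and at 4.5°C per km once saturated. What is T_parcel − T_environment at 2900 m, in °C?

-0.49°C (parcel cooler than environment)

Parcel:
  200 → 700 m (dry, 9.8°C/km): ΔT = -9.8 × 0.5 = -4.9°C → T = -2.1°C
  700 → 2900 m (saturated, 4.5°C/km): ΔT = -4.5 × 2.2 = -9.9°C → T = -12°C
Environment:
  200 → 2900 m (environment, 5.3°C/km): ΔT = -5.3 × 2.7 = -14.31°C → T = -11.51°C
T_parcel − T_env = -12 − (-11.51) = -0.49°C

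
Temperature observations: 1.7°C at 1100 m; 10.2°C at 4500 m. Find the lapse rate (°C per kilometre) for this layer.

-2.5°C/km

Γ = −ΔT/Δz = (1.7 − 10.2) / (4500 − 1100) m
  = -8.5°C / 3.4 km = -2.5°C/km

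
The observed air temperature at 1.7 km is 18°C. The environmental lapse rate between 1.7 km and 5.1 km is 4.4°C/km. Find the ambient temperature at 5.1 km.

From 1700 m to 5100 m (environmental): cools by 4.4 × 3.4 = 14.96°C, giving 3.04°C.

3.04°C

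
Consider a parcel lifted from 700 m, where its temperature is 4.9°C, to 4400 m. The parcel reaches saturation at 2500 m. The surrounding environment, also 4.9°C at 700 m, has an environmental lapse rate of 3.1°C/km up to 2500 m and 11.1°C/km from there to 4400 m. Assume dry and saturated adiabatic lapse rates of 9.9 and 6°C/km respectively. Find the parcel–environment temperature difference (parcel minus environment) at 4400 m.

Parcel:
  From 700 m to 2500 m (dry): cools by 9.9 × 1.8 = 17.82°C, giving -12.92°C.
  From 2500 m to 4400 m (saturated): cools by 6 × 1.9 = 11.4°C, giving -24.32°C.
Environment:
  From 700 m to 2500 m (environment, lower layer): cools by 3.1 × 1.8 = 5.58°C, giving -0.68°C.
  From 2500 m to 4400 m (environment, upper layer): cools by 11.1 × 1.9 = 21.09°C, giving -21.77°C.
T_parcel − T_env = -24.32 − (-21.77) = -2.55°C

-2.55°C (parcel cooler than environment)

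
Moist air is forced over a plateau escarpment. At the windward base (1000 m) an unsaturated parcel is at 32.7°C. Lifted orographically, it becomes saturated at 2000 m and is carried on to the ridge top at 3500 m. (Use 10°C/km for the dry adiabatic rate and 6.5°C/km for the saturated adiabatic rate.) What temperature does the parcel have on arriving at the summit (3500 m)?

12.95°C

From 1000 m to 2000 m (dry): cools by 10 × 1 = 10°C, giving 22.7°C.
From 2000 m to 3500 m (saturated): cools by 6.5 × 1.5 = 9.75°C, giving 12.95°C.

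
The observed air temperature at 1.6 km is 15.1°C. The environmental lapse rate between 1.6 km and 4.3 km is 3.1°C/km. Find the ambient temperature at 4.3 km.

6.73°C

1600 → 4300 m (environmental, 3.1°C/km): ΔT = -3.1 × 2.7 = -8.37°C → T = 6.73°C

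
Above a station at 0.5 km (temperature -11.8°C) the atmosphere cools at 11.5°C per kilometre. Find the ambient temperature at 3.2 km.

From 500 m to 3200 m (environmental): cools by 11.5 × 2.7 = 31.05°C, giving -42.85°C.

-42.85°C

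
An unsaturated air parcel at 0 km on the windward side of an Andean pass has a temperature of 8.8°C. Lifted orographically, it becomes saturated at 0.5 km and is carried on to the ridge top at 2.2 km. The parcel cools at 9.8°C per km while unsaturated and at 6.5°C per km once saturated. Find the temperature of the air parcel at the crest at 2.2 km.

-7.15°C

0–500 m, dry: Δz = 0.5 km ⇒ ΔT = -4.9°C; T = 3.9°C
500–2200 m, saturated: Δz = 1.7 km ⇒ ΔT = -11.05°C; T = -7.15°C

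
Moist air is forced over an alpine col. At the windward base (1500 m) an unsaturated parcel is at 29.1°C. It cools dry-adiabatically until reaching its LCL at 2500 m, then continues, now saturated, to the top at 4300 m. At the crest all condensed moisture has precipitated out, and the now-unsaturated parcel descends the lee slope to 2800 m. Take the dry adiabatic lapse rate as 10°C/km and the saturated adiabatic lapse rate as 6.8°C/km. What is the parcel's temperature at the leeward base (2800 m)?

Dry to 2500 m: -10 × 1 km = -10°C, so T = 19.1°C.
Saturated to 4300 m: -6.8 × 1.8 km = -12.24°C, so T = 6.86°C.
Dry descent to 2800 m: +10 × 1.5 km = +15°C, so T = 21.86°C.

21.86°C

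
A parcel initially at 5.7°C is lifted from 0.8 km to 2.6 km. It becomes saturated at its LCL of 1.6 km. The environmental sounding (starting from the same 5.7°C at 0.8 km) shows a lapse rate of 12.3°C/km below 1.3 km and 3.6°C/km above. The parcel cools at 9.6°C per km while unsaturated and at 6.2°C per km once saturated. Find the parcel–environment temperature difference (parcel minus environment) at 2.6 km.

-3.05°C (parcel cooler than environment)

Parcel:
  800 → 1600 m (dry, 9.6°C/km): ΔT = -9.6 × 0.8 = -7.68°C → T = -1.98°C
  1600 → 2600 m (saturated, 6.2°C/km): ΔT = -6.2 × 1 = -6.2°C → T = -8.18°C
Environment:
  800 → 1300 m (environment, lower layer, 12.3°C/km): ΔT = -12.3 × 0.5 = -6.15°C → T = -0.45°C
  1300 → 2600 m (environment, upper layer, 3.6°C/km): ΔT = -3.6 × 1.3 = -4.68°C → T = -5.13°C
T_parcel − T_env = -8.18 − (-5.13) = -3.05°C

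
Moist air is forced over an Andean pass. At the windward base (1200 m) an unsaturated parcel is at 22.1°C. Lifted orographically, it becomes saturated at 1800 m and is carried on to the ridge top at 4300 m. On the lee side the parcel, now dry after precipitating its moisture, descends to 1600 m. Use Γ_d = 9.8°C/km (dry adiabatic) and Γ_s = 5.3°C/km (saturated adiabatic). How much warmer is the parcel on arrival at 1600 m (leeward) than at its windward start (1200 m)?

From 1200 m to 1800 m (dry): cools by 9.8 × 0.6 = 5.88°C, giving 16.22°C.
From 1800 m to 4300 m (saturated): cools by 5.3 × 2.5 = 13.25°C, giving 2.97°C.
From 4300 m to 1600 m (dry descent): warms by 9.8 × 2.7 = 26.46°C, giving 29.43°C.
Net change vs windward start: 29.43 − 22.1 = +7.33°C

+7.33°C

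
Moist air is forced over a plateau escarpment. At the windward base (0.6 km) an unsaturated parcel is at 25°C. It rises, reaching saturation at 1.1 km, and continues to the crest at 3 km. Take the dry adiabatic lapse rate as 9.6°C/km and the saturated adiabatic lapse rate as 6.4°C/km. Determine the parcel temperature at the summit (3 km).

8.04°C

600–1100 m, dry: Δz = 0.5 km ⇒ ΔT = -4.8°C; T = 20.2°C
1100–3000 m, saturated: Δz = 1.9 km ⇒ ΔT = -12.16°C; T = 8.04°C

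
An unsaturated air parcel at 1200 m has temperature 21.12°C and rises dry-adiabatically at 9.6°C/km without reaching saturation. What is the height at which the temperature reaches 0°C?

3400 m

Height above start = (21.12 − 0) / 9.6 = 2.2 km
Altitude = 1200 m + 2200 m = 3400 m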